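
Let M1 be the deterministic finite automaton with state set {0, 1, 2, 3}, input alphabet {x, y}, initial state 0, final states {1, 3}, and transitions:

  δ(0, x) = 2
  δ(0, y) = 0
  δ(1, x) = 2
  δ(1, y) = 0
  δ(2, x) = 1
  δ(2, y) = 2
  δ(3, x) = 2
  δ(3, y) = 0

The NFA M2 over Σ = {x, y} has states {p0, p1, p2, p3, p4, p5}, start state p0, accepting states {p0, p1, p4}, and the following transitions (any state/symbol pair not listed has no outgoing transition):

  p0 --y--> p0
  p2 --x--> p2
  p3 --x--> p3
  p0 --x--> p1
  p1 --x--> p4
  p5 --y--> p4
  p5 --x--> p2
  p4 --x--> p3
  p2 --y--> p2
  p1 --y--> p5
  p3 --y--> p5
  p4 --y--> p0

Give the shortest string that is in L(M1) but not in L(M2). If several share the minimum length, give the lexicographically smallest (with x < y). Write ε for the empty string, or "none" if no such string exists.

The string xyx is accepted by M1 but not by M2.
No shorter string lies in the difference, and xyx is the lexicographically first length-3 string in L(M1) \ L(M2).

xyx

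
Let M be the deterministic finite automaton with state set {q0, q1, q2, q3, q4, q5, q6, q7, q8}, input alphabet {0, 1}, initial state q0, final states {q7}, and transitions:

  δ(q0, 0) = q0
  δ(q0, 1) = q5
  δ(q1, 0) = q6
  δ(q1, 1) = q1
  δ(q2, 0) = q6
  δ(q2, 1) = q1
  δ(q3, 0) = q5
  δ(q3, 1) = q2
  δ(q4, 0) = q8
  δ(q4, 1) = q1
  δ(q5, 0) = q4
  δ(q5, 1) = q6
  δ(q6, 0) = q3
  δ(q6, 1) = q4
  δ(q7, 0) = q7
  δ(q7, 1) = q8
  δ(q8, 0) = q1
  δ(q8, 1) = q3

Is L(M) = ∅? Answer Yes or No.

The states reachable from the start state are {q0, q1, q2, q3, q4, q5, q6, q8}.
None of the accepting states {q7} is reachable, so no string is accepted and L(M) = ∅.

Yes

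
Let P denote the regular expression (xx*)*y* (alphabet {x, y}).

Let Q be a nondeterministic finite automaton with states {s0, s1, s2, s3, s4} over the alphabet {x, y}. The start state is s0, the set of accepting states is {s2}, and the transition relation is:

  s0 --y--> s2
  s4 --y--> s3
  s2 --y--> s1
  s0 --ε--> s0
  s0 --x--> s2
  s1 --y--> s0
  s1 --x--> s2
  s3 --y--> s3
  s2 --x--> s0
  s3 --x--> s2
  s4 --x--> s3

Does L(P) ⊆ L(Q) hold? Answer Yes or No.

No

The empty string ε is in L(P) but not in L(Q).
So L(P) ⊄ L(Q).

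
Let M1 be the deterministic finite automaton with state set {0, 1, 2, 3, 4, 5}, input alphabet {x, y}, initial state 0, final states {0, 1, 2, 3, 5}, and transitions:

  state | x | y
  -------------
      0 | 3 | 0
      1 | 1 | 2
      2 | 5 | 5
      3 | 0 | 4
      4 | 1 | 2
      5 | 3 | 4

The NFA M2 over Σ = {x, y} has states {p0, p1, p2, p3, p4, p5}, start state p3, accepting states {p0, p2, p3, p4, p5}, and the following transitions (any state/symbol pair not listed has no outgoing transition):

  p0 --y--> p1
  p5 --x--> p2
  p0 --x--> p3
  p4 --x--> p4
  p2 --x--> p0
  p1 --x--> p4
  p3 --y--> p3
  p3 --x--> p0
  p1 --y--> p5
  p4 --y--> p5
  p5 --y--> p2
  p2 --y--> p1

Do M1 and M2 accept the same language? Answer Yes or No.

Exploring the product automaton M1 × M2 from the start pair (0, p3), following both machines on each input symbol, reaches 6 state pairs: (0, p3), (3, p0), (4, p1), (1, p4), (2, p5), (5, p2).
M1 accepts in {0, 1, 2, 3, 5} and M2 accepts in {p0, p2, p3, p4, p5}. In every reachable pair the two components are either both accepting — (0, p3), (3, p0), (1, p4), (2, p5), (5, p2) — or both non-accepting, so no string is accepted by exactly one of the machines: L(M1) \ L(M2) and L(M2) \ L(M1) are both empty.
Hence every string is accepted by M1 iff it is accepted by M2, and the two languages coincide.

Yes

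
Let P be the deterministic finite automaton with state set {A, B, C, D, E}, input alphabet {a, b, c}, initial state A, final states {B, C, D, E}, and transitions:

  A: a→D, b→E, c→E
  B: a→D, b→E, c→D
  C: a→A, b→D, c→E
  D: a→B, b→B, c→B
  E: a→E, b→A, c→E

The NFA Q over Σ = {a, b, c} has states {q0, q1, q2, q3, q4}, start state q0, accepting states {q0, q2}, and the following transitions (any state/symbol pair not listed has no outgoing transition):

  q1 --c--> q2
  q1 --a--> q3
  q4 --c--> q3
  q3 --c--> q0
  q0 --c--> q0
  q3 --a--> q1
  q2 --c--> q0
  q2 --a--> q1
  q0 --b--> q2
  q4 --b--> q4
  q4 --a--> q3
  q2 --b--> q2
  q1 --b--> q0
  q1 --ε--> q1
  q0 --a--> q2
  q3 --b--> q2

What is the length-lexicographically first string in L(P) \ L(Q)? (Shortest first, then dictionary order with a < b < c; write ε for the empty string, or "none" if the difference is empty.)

aa

The string aa is accepted by P but not by Q.
No shorter string lies in the difference, and aa is the lexicographically first length-2 string in L(P) \ L(Q).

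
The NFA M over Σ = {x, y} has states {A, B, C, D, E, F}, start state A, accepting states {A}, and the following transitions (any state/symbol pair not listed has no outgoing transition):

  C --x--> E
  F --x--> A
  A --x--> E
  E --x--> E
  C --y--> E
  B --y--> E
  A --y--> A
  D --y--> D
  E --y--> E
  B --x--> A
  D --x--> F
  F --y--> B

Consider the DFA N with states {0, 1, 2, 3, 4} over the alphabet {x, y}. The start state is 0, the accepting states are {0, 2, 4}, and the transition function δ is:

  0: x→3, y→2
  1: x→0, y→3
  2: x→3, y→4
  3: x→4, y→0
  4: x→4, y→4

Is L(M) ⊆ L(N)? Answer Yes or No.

Yes

Exploring the product automaton M × N from the start pair (A, 0), following both machines on each input symbol, reaches 7 state pairs: (A, 0), (E, 3), (A, 2), (E, 4), (E, 0), (A, 4), (E, 2).
M accepts in {A} and N accepts in {0, 2, 4}. The reachable pairs whose M-component is accepting are (A, 0), (A, 2), (A, 4); in each of them the N-component is accepting too, so the product for L(M) \ L(N) (M-component accepting, N-component rejecting) has no reachable accepting pair and the difference is empty.
Hence every string in L(M) is also in L(N).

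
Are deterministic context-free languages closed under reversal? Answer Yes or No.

L = {c bⁿaⁿ : n≥0} ∪ {d b²ⁿaⁿ : n≥0} is a DCFL: the first symbol tells a deterministic PDA whether to pop one or two b's per a. Its reversal Lᴿ = {aⁿbⁿ c : n≥0} ∪ {aⁿb²ⁿ d : n≥0} is not. DCFLs are closed under right quotient by regular languages, and Lᴿ/{c, d} = {aⁿbⁿ : n≥0} ∪ {aⁿb²ⁿ : n≥0} — the standard context-free language accepted by no deterministic PDA (intuitively the machine would have to commit to a b-to-a ratio before the distinguishing marker arrives; formally, a DPDA for it would have a single run on aⁿb²ⁿ, accepting after the prefix aⁿbⁿ and accepting again after n more b's; an ordinary PDA that simulates it on a's and b's and, at any moment when it is accepting, may switch to reading only a fresh letter e while feeding each e to the simulation as a b, would accept aⁱbʲeᵏ (k≥1) exactly when both aⁱbʲ and aⁱbʲ⁺ᵏ are in the language, i.e. its language intersected with the regular set a*b*e⁺ would be exactly {aⁿbⁿeⁿ : n≥1} — impossible, since context-free languages are closed under intersection with regular sets and {aⁿbⁿeⁿ} is not context-free). So Lᴿ cannot be a DCFL.

No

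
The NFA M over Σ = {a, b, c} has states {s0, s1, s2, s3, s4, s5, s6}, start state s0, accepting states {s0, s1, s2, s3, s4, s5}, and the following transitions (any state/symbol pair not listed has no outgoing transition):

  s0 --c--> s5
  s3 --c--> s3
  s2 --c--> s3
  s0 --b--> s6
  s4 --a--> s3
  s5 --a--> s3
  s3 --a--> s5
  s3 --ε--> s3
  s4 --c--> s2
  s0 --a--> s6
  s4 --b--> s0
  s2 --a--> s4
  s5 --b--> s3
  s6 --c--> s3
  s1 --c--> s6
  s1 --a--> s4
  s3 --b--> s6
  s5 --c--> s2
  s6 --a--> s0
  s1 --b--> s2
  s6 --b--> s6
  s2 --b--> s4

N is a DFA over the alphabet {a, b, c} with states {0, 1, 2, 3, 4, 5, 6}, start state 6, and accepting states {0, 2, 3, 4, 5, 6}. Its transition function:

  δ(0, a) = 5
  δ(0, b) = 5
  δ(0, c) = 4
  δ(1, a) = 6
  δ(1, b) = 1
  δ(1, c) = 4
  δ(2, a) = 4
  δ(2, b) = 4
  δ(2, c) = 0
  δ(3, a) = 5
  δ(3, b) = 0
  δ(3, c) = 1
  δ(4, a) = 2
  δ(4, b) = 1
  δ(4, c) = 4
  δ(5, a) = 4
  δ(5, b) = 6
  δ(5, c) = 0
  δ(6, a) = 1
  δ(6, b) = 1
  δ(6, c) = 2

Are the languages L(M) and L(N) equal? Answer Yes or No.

Exploring the product automaton M × N from the start pair (s0, 6), following both machines on each input symbol, reaches 6 state pairs: (s0, 6), (s6, 1), (s5, 2), (s3, 4), (s2, 0), (s4, 5).
M accepts in {s0, s1, s2, s3, s4, s5} and N accepts in {0, 2, 3, 4, 5, 6}. In every reachable pair the two components are either both accepting — (s0, 6), (s5, 2), (s3, 4), (s2, 0), (s4, 5) — or both non-accepting, so no string is accepted by exactly one of the machines: L(M) \ L(N) and L(N) \ L(M) are both empty.
Hence every string is accepted by M iff it is accepted by N, and the two languages coincide.

Yes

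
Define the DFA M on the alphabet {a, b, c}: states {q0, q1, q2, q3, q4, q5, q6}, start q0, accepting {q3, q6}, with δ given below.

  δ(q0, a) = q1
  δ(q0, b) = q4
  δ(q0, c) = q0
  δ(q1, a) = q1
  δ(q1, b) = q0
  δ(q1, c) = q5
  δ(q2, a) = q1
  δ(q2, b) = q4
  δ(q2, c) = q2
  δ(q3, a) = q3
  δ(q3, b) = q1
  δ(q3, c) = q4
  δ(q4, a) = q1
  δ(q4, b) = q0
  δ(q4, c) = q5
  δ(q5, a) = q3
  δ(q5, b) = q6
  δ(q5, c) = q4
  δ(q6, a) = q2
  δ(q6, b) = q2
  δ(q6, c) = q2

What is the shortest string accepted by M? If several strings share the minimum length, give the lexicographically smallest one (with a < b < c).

aca

A breadth-first search from q0 reaches an accepting state first via the path q0 → q1 → q5 → q3 on input aca.
No string of length < 3 is accepted (BFS exhausts all shorter strings without reaching an accepting state), and aca is the lexicographically least accepting string of length 3.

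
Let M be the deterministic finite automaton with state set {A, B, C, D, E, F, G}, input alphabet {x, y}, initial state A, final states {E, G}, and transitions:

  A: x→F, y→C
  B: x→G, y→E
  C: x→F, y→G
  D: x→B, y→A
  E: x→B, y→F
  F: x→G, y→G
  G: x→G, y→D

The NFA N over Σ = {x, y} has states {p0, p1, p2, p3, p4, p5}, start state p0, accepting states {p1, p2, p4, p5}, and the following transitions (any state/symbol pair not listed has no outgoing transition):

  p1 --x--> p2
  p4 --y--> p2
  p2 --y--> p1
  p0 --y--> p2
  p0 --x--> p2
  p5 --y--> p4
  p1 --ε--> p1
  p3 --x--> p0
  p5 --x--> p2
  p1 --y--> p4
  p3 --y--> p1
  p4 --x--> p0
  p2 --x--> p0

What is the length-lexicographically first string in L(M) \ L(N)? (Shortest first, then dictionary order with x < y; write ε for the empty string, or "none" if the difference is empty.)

The string xx is accepted by M but not by N.
No shorter string lies in the difference, and xx is the lexicographically first length-2 string in L(M) \ L(N).

xx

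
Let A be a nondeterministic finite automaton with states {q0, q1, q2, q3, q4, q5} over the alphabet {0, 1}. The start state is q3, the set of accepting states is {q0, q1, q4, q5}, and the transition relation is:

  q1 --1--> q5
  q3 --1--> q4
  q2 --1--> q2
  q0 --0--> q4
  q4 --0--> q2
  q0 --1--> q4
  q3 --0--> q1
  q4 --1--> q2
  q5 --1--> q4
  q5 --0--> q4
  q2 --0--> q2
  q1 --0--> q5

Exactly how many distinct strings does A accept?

8

The useful subgraph on states {q1, q3, q4, q5} is acyclic, so L(A) is finite; the longest accepting path visits 4 useful states, giving maximum string length 3.
Counting accepting paths from q3 by length: 2 of length 1, 2 of length 2, 4 of length 3. Total 8.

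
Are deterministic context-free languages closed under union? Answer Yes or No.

{aⁿbⁿ : n≥0} and {aⁿb²ⁿ : n≥0} are each accepted by a deterministic PDA (push the a's; pop one per b, respectively one per two b's), but their union U is not. Suppose a DPDA M accepted U. Being deterministic, M has a single run on aⁿb²ⁿ, and since aⁿbⁿ ∈ U that run passes through an accepting configuration right after consuming the prefix aⁿbⁿ and then goes on to accept again after n more b's. Build an ordinary (nondeterministic) PDA M′ that simulates M on a's and b's and, at any moment when M is in an accepting state, may switch to a second mode in which it reads only c's, feeding each c to M as a b; M′ accepts when M does. Then M′ accepts aⁱbʲcᵏ (k≥1) exactly when both aⁱbʲ ∈ U and aⁱbʲ⁺ᵏ ∈ U, and checking the four cases (i=j or j=2i, combined with j+k=i or j+k=2i) leaves only i=j=k: so L(M′) ∩ a*b*c⁺ = {aⁿbⁿcⁿ : n≥1} would be context-free, which it is not (pumping lemma) — contradiction. (The union is an unambiguous CFL; it is determinism, not unambiguity, that fails.)

No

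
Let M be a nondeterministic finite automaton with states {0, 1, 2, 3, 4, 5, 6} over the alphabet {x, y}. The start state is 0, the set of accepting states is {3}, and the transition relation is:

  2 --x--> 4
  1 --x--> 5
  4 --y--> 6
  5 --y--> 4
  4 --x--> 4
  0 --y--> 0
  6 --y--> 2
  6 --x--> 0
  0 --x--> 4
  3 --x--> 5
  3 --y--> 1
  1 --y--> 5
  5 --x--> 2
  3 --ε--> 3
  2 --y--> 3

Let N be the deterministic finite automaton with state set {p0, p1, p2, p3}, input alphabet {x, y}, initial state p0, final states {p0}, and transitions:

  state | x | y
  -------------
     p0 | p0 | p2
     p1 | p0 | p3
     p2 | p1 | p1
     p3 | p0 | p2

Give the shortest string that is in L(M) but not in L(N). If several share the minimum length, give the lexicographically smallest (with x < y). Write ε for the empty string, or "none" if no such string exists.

xyyy

The string xyyy is accepted by M but not by N.
No shorter string lies in the difference, and xyyy is the lexicographically first length-4 string in L(M) \ L(N).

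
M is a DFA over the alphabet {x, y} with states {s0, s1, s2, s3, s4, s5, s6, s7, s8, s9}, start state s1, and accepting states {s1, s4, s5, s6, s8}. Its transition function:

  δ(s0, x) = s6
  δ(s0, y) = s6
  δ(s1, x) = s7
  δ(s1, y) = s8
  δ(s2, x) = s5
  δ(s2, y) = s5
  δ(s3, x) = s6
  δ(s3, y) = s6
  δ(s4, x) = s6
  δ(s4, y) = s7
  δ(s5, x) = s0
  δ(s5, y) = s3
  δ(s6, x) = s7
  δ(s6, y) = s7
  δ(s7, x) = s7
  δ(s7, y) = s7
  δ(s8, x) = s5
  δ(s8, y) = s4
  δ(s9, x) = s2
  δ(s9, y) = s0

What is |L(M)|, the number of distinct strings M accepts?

9

The useful subgraph on states {s0, s1, s3, s4, s5, s6, s8} is acyclic, so L(M) is finite; the longest accepting path visits 5 useful states, giving maximum string length 4.
Counting accepting paths from s1 by length: 1 of length 0, 1 of length 1, 2 of length 2, 1 of length 3, 4 of length 4. Total 9.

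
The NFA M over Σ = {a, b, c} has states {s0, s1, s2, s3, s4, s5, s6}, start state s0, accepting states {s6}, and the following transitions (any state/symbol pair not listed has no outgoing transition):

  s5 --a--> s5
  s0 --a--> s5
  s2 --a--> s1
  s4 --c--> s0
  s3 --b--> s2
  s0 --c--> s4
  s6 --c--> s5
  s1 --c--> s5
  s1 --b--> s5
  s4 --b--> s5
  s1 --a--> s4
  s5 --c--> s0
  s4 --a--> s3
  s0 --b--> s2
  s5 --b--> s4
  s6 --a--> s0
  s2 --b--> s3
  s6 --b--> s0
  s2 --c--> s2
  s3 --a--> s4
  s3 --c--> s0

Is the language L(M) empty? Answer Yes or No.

Yes

The states reachable from the start state are {s0, s1, s2, s3, s4, s5}.
None of the accepting states {s6} is reachable, so no string is accepted and L(M) = ∅.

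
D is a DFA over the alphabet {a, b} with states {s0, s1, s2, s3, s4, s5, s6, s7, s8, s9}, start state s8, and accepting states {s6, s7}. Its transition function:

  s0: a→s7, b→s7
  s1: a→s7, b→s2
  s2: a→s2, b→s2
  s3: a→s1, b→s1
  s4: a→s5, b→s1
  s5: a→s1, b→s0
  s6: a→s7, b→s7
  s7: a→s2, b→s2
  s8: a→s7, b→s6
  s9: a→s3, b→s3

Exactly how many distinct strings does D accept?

The useful subgraph on states {s6, s7, s8} is acyclic, so L(D) is finite; the longest accepting path visits 3 useful states, giving maximum string length 2.
Counting accepting paths from s8 by length: 2 of length 1, 2 of length 2. Total 4.

4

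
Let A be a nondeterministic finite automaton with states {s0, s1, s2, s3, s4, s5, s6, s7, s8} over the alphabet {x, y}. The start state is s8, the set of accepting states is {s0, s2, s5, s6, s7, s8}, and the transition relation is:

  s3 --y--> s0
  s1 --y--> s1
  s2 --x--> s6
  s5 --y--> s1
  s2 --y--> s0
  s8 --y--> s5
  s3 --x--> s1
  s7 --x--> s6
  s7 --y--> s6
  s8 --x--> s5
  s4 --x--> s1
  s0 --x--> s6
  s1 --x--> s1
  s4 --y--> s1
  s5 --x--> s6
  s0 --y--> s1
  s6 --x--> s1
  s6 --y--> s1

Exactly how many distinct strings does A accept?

The useful subgraph on states {s5, s6, s8} is acyclic, so L(A) is finite; the longest accepting path visits 3 useful states, giving maximum string length 2.
Counting accepting paths from s8 by length: 1 of length 0, 2 of length 1, 2 of length 2. Total 5.

5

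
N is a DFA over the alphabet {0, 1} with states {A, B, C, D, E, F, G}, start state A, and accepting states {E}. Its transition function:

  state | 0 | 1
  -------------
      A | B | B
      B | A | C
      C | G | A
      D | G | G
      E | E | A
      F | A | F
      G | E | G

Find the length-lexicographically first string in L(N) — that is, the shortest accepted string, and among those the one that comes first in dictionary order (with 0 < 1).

0100

A breadth-first search from A reaches an accepting state first via the path A → B → C → G → E on input 0100.
No string of length < 4 is accepted (BFS exhausts all shorter strings without reaching an accepting state), and 0100 is the lexicographically least accepting string of length 4.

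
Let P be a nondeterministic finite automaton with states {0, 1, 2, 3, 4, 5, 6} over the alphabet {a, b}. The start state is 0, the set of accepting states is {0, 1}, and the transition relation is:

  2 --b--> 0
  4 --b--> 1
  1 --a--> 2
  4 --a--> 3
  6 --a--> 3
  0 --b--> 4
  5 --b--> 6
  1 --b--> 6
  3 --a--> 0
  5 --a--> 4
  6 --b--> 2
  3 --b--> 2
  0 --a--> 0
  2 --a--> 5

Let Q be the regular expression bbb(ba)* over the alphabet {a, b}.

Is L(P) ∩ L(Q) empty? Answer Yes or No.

Converting the expression Q to a DFA (subset construction, then merging equivalent states) gives the minimal DFA with states {q0, q1, q2, q3, q4, q5}, start state q0, accepting states {q4} and transitions q0: a→q1, b→q2; q1: a→q1, b→q1; q2: a→q1, b→q3; q3: a→q1, b→q4; q4: a→q1, b→q5; q5: a→q4, b→q1.
Exploring the product automaton P × Q from the start pair (0, q0), following both machines on each input symbol, reaches 15 state pairs: (0, q0), (0, q1), (4, q2), (4, q1), (3, q1), (1, q3), (1, q1), (2, q1), (6, q4), (6, q1), (5, q1), (2, q5), (5, q4), (6, q5), (3, q4).
P accepts in {0, 1} and Q accepts in {q4}; no reachable pair has both components accepting, so no string drives both machines to acceptance simultaneously and L(P) ∩ L(Q) = ∅.
So no string is accepted by both, and the intersection is empty.

Yes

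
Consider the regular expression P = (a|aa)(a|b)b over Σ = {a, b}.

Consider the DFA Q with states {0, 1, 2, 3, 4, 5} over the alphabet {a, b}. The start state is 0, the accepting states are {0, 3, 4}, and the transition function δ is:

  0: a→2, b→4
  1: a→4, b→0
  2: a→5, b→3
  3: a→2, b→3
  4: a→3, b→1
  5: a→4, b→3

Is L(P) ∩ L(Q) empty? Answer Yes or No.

The string aab is accepted by both P and Q.
Hence L(P) ∩ L(Q) ≠ ∅.

No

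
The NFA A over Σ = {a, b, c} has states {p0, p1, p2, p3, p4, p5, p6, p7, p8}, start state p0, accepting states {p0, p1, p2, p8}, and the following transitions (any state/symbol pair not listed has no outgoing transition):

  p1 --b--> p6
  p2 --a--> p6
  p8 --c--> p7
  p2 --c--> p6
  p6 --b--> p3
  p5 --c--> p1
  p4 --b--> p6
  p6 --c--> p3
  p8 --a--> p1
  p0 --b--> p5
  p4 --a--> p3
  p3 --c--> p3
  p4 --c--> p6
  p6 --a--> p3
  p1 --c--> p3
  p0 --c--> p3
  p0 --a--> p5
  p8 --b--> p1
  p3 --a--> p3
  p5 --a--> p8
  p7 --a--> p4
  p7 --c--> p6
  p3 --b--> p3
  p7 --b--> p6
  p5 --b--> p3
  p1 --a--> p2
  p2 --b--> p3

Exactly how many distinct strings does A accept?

The useful subgraph on states {p0, p1, p2, p5, p8} is acyclic, so L(A) is finite; the longest accepting path visits 5 useful states, giving maximum string length 4.
Counting accepting paths from p0 by length: 1 of length 0, 4 of length 2, 6 of length 3, 4 of length 4. Total 15.

15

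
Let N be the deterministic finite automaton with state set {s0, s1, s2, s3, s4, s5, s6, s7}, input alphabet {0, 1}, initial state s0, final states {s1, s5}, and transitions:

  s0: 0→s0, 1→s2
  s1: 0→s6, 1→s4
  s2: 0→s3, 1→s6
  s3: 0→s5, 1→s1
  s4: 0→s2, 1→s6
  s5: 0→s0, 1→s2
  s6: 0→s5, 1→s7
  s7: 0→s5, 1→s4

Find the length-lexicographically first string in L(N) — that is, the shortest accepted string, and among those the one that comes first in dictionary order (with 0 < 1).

A breadth-first search from s0 reaches an accepting state first via the path s0 → s2 → s3 → s5 on input 100.
No string of length < 3 is accepted (BFS exhausts all shorter strings without reaching an accepting state), and 100 is the lexicographically least accepting string of length 3.

100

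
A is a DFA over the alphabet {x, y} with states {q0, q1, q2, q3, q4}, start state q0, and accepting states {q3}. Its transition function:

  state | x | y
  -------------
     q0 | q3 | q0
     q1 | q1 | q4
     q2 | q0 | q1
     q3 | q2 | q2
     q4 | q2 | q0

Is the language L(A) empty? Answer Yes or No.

No

The string x is accepted: the run q0 → q3 ends in the accepting state q3.
Since at least one string is accepted, L(A) is not empty.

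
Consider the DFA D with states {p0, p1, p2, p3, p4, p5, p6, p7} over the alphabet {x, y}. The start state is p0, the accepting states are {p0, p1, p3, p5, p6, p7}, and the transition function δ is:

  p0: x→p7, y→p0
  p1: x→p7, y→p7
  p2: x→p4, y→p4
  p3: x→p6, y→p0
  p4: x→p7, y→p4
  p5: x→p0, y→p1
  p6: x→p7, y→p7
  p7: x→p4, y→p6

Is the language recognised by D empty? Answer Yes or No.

No

The empty string ε is accepted: the run p0 ends in the accepting state p0.
Since at least one string is accepted, L(D) is not empty.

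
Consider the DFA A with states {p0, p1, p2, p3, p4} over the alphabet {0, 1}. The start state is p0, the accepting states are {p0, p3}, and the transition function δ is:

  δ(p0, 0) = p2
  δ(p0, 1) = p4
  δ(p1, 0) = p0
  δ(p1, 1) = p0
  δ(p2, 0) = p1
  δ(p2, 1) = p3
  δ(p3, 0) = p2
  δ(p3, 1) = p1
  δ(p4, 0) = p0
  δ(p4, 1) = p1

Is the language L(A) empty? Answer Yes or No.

The empty string ε is accepted: the run p0 ends in the accepting state p0.
Since at least one string is accepted, L(A) is not empty.

No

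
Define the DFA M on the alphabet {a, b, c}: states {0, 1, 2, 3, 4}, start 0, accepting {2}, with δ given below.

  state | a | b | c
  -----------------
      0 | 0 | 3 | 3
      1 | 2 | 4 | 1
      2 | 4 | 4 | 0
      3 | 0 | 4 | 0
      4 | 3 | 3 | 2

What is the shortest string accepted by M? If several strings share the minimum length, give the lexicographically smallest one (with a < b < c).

A breadth-first search from 0 reaches an accepting state first via the path 0 → 3 → 4 → 2 on input bbc.
No string of length < 3 is accepted (BFS exhausts all shorter strings without reaching an accepting state), and bbc is the lexicographically least accepting string of length 3.

bbc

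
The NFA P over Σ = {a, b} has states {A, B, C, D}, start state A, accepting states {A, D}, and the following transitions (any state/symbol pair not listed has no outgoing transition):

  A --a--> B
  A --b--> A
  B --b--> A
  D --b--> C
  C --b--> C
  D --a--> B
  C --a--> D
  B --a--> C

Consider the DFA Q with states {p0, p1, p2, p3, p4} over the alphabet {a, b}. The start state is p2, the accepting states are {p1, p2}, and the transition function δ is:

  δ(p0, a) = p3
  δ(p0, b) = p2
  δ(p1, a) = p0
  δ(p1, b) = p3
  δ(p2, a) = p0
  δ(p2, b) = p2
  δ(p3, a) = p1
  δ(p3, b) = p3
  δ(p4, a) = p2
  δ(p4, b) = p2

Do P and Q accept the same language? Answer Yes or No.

Yes

Exploring the product automaton P × Q from the start pair (A, p2), following both machines on each input symbol, reaches 4 state pairs: (A, p2), (B, p0), (C, p3), (D, p1).
P accepts in {A, D} and Q accepts in {p1, p2}. In every reachable pair the two components are either both accepting — (A, p2), (D, p1) — or both non-accepting, so no string is accepted by exactly one of the machines: L(P) \ L(Q) and L(Q) \ L(P) are both empty.
Hence every string is accepted by P iff it is accepted by Q, and the two languages coincide.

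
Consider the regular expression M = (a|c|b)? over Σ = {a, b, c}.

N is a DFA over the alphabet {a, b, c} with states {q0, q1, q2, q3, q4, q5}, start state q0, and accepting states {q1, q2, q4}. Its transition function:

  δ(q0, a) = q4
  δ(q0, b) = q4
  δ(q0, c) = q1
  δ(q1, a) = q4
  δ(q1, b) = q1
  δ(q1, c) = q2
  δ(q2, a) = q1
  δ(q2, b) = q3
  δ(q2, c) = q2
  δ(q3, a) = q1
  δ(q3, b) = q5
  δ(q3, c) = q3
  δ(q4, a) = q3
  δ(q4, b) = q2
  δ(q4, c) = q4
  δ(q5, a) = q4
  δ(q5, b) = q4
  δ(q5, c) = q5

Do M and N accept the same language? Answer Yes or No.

The empty string ε is accepted by M but rejected by N.
So L(M) ≠ L(N).

No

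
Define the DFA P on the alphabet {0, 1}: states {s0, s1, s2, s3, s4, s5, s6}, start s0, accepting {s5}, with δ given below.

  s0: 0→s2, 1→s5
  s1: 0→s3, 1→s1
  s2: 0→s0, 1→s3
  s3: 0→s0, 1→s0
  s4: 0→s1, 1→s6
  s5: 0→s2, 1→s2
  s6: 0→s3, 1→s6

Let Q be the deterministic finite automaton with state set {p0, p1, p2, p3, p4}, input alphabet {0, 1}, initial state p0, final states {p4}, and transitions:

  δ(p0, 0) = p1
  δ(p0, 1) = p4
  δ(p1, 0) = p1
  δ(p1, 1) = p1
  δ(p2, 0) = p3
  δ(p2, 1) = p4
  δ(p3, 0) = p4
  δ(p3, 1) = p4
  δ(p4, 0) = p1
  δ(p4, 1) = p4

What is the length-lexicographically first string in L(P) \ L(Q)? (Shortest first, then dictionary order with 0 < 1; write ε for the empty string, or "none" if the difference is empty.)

The string 001 is accepted by P but not by Q.
No shorter string lies in the difference, and 001 is the lexicographically first length-3 string in L(P) \ L(Q).

001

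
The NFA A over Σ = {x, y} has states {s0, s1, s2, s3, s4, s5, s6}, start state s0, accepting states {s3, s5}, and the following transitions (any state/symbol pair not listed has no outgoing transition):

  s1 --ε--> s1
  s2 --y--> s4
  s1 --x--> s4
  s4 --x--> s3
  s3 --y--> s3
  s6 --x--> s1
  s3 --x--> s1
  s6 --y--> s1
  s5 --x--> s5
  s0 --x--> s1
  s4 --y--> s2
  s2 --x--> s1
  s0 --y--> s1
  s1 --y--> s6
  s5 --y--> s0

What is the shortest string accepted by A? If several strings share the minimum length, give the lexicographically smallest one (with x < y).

A breadth-first search from s0 reaches an accepting state first via the path s0 → s1 → s4 → s3 on input xxx.
No string of length < 3 is accepted (BFS exhausts all shorter strings without reaching an accepting state), and xxx is the lexicographically least accepting string of length 3.

xxx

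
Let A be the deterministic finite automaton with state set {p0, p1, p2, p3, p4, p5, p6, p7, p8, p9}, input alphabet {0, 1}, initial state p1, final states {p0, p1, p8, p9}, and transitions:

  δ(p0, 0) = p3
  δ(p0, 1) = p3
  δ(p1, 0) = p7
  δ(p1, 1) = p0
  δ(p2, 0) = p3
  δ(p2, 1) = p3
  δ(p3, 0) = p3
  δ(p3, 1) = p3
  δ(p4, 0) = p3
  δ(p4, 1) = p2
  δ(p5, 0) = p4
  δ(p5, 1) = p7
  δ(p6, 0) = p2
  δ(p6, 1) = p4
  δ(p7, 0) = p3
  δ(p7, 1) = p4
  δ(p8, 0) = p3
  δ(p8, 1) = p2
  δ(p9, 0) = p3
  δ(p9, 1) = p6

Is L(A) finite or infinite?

finite

The useful states (reachable from p1 and able to reach an accepting state) are {p0, p1}.
Restricted to these states the transition graph has no cycle, so every accepting path has bounded length and L is finite.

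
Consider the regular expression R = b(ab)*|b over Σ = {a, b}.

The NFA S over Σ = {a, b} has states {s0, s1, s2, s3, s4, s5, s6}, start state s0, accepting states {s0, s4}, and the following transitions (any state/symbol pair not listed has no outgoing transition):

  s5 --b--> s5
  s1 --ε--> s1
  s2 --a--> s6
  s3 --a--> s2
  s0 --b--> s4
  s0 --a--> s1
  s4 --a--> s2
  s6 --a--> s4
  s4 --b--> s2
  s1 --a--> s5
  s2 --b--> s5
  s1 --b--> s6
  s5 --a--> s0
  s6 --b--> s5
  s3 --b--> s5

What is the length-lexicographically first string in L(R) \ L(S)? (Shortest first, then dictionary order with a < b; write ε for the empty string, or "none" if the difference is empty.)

The string bab is accepted by R but not by S.
No shorter string lies in the difference, and bab is the lexicographically first length-3 string in L(R) \ L(S).

bab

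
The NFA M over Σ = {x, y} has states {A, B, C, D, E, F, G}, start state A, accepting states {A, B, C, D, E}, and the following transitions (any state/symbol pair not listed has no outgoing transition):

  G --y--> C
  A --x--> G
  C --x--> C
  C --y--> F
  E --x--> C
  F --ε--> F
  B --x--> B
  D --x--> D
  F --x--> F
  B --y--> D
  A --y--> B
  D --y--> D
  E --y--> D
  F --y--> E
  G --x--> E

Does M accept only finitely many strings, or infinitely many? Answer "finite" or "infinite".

infinite

State B is reachable from the start and can reach an accepting state, and it lies on the cycle B → B.
Traversing that cycle any number of times yields accepted strings of unbounded length, so the language is infinite.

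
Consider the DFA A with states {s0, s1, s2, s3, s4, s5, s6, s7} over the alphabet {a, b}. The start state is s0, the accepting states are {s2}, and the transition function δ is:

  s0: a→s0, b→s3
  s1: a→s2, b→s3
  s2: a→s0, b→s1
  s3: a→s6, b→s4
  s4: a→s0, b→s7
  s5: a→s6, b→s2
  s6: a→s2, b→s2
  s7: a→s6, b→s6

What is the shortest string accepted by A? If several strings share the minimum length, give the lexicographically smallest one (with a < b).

A breadth-first search from s0 reaches an accepting state first via the path s0 → s3 → s6 → s2 on input baa.
No string of length < 3 is accepted (BFS exhausts all shorter strings without reaching an accepting state), and baa is the lexicographically least accepting string of length 3.

baa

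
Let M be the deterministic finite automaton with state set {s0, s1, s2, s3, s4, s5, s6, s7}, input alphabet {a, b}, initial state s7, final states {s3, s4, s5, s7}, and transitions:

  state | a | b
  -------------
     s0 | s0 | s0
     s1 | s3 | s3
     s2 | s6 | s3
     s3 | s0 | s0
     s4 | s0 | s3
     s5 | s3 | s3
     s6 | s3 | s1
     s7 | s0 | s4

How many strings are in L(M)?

The useful subgraph on states {s3, s4, s7} is acyclic, so L(M) is finite; the longest accepting path visits 3 useful states, giving maximum string length 2.
Counting accepting paths from s7 by length: 1 of length 0, 1 of length 1, 1 of length 2. Total 3.

3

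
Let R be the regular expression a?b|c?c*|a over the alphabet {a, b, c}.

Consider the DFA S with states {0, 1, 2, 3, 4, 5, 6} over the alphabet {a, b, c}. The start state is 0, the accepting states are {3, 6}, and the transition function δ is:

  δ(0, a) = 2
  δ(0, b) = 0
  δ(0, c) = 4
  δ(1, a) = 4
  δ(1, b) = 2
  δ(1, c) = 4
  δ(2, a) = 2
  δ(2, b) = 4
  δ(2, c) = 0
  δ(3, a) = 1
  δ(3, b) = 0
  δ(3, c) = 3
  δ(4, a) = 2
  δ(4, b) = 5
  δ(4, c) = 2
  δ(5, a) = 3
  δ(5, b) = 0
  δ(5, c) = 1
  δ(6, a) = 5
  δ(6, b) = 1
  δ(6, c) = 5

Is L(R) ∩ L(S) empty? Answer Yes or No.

Yes

Converting the expression R to a DFA (subset construction, then merging equivalent states) gives the minimal DFA with states {r0, r1, r2, r3, r4}, start state r0, accepting states {r0, r1, r2, r3} and transitions r0: a→r1, b→r2, c→r3; r1: a→r4, b→r2, c→r4; r2: a→r4, b→r4, c→r4; r3: a→r4, b→r4, c→r3; r4: a→r4, b→r4, c→r4.
Exploring the product automaton R × S from the start pair (r0, 0), following both machines on each input symbol, reaches 13 state pairs: (r0, 0), (r1, 2), (r2, 0), (r3, 4), (r4, 2), (r2, 4), (r4, 0), (r4, 4), (r4, 5), (r3, 2), (r4, 3), (r4, 1), (r3, 0).
R accepts in {r0, r1, r2, r3} and S accepts in {3, 6}; no reachable pair has both components accepting, so no string drives both machines to acceptance simultaneously and L(R) ∩ L(S) = ∅.
So no string is accepted by both, and the intersection is empty.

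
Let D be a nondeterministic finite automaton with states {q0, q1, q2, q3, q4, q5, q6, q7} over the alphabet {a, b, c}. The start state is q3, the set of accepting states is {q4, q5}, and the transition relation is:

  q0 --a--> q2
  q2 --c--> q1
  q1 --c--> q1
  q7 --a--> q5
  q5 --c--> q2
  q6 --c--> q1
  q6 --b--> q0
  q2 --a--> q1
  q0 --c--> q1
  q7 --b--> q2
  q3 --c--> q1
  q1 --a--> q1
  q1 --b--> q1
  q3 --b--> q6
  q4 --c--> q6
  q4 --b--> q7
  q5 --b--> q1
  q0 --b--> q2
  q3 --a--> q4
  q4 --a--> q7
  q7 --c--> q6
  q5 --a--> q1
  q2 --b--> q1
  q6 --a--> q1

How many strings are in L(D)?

3

The useful subgraph on states {q3, q4, q5, q7} is acyclic, so L(D) is finite; the longest accepting path visits 4 useful states, giving maximum string length 3.
Counting accepting paths from q3 by length: 1 of length 1, 2 of length 3. Total 3.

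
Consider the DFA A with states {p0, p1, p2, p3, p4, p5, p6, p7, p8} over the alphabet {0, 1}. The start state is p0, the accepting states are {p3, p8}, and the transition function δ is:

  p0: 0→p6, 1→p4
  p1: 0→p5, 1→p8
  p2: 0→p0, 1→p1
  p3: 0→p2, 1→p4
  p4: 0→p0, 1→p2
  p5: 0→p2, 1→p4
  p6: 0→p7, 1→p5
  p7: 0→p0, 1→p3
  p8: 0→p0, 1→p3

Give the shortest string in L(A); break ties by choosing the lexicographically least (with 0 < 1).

A breadth-first search from p0 reaches an accepting state first via the path p0 → p6 → p7 → p3 on input 001.
No string of length < 3 is accepted (BFS exhausts all shorter strings without reaching an accepting state), and 001 is the lexicographically least accepting string of length 3.

001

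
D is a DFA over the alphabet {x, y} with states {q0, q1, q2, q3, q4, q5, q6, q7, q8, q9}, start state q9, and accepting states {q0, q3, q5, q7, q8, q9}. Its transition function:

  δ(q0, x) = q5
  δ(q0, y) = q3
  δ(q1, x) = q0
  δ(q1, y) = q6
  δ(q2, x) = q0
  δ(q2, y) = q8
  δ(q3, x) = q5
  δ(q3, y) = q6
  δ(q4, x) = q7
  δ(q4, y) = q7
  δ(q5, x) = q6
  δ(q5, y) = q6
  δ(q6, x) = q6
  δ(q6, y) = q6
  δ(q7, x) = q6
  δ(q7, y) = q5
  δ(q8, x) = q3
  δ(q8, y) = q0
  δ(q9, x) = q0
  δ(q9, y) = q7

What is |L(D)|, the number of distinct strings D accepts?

7

The useful subgraph on states {q0, q3, q5, q7, q9} is acyclic, so L(D) is finite; the longest accepting path visits 4 useful states, giving maximum string length 3.
Counting accepting paths from q9 by length: 1 of length 0, 2 of length 1, 3 of length 2, 1 of length 3. Total 7.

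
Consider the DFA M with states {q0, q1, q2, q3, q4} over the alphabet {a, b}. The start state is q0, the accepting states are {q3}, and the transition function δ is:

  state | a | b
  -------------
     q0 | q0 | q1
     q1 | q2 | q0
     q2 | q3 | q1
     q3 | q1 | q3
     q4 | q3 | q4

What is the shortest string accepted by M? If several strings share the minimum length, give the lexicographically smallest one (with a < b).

baa

A breadth-first search from q0 reaches an accepting state first via the path q0 → q1 → q2 → q3 on input baa.
No string of length < 3 is accepted (BFS exhausts all shorter strings without reaching an accepting state), and baa is the lexicographically least accepting string of length 3.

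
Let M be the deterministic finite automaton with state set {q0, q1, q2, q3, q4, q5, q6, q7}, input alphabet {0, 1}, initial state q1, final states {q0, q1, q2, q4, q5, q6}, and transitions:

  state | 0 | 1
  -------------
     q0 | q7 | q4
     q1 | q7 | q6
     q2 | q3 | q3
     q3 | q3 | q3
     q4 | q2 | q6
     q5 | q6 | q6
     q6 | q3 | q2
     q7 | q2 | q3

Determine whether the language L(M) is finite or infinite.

finite

The useful states (reachable from q1 and able to reach an accepting state) are {q1, q2, q6, q7}.
Restricted to these states the transition graph has no cycle, so every accepting path has bounded length and L is finite.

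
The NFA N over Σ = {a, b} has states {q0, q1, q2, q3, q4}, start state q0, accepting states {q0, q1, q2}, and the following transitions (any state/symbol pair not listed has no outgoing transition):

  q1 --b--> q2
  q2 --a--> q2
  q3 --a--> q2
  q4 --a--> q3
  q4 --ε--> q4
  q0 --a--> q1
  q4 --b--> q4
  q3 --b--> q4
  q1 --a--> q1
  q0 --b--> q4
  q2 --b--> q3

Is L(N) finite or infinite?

infinite

State q1 is reachable from the start and can reach an accepting state, and it lies on the cycle q1 → q1.
Traversing that cycle any number of times yields accepted strings of unbounded length, so the language is infinite.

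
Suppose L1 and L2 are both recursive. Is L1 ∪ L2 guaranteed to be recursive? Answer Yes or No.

Run a decider for L₁ and then a decider for L₂ on the input and accept if either accepts; both sub-runs halt, so this is again a decider.
So the recursive languages are closed under union.

Yes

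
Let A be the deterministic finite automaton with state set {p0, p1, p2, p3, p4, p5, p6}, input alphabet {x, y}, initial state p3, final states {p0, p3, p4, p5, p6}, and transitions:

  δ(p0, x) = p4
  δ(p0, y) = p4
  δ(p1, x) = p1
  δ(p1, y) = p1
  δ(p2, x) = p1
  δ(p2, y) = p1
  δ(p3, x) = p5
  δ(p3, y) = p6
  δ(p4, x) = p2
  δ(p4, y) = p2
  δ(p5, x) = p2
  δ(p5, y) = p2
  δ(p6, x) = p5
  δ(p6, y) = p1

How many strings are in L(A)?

4

The useful subgraph on states {p3, p5, p6} is acyclic, so L(A) is finite; the longest accepting path visits 3 useful states, giving maximum string length 2.
Counting accepting paths from p3 by length: 1 of length 0, 2 of length 1, 1 of length 2. Total 4.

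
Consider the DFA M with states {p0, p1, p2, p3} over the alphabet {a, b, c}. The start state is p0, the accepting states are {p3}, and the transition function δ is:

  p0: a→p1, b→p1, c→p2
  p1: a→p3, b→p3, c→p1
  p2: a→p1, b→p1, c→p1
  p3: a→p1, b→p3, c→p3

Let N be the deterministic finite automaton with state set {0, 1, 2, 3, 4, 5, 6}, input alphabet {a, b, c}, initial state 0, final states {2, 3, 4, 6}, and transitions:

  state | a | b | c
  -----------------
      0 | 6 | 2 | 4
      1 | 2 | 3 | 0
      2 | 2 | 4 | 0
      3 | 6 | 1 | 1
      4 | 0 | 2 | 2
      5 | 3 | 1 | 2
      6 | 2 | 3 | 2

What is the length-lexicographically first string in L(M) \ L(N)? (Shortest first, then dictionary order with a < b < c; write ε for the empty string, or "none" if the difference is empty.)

The string aac is accepted by M but not by N.
No shorter string lies in the difference, and aac is the lexicographically first length-3 string in L(M) \ L(N).

aac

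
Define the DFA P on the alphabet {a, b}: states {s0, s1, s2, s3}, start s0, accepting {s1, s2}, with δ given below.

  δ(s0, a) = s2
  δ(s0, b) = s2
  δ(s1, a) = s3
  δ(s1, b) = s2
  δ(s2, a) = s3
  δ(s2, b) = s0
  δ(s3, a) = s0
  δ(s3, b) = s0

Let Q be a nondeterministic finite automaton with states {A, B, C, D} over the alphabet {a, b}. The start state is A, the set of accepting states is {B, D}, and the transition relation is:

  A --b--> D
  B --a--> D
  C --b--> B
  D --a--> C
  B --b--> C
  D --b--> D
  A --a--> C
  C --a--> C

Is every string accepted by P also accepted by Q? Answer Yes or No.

The string a is in L(P) but not in L(Q).
So L(P) ⊄ L(Q).

No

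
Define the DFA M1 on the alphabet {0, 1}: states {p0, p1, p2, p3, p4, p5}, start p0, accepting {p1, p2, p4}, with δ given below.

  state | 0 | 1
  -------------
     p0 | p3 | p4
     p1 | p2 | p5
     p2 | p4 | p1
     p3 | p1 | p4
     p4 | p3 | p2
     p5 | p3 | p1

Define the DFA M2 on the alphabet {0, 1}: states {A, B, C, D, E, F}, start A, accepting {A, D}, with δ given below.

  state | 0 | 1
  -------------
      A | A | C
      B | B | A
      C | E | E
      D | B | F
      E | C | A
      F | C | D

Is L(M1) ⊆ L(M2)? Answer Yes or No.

The string 1 is in L(M1) but not in L(M2).
So L(M1) ⊄ L(M2).

No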